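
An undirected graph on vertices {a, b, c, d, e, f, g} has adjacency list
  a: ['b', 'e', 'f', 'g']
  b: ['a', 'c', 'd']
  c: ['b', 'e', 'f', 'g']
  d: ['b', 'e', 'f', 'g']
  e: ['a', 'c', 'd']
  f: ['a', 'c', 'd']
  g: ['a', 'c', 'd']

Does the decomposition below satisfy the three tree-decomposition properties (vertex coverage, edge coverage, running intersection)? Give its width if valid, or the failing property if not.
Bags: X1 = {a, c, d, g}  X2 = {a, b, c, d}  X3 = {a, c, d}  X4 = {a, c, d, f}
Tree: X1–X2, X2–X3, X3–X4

No — vertex e appears in no bag.

A tree decomposition must satisfy three properties: every vertex lies in some bag; for every edge, both endpoints lie together in some bag; and for every vertex, the bags containing it form a connected subtree. Here vertex e appears in no bag, so the decomposition is invalid.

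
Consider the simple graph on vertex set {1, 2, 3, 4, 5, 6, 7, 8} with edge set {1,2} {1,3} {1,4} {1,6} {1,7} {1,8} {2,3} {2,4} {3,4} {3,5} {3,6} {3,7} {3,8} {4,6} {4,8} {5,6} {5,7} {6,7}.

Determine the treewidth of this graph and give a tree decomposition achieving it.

Treewidth 3.
Bags: B1 = {1, 3, 6, 7}  B2 = {1, 3, 4, 6}  B3 = {3, 5, 6, 7}  B4 = {1, 3, 4, 8}  B5 = {1, 2, 3, 4}
Tree: B1–B2, B1–B3, B2–B4, B4–B5

Every bag has size at most 4, so the width is 4 − 1 = 3 and tw(G) ≤ 3. On the other hand G contains the 4-clique {1, 3, 4, 8}. A clique must lie in a single bag of any decomposition, so no decomposition can have width below 3. Combining the bounds, tw(G) = 3.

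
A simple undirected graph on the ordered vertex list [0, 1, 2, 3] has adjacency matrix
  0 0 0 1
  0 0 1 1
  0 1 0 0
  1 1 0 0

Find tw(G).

1

A width-1 tree decomposition is:
Bags: B1 = {1, 3}  B2 = {0, 3}  B3 = {1, 2}
Tree: B1–B2, B1–B3
The largest bag has 2 vertices, giving width 1; this decomposition certifies tw(G) ≤ 1. G has an edge, so its treewidth is at least 1. Therefore the treewidth is 1.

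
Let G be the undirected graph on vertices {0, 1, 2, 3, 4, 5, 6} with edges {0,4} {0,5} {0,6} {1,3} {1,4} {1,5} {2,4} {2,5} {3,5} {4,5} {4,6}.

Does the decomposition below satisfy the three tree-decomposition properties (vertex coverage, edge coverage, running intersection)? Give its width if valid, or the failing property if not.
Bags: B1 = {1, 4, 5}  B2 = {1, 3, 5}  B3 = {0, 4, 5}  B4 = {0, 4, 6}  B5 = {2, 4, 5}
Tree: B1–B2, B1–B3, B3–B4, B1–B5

Yes; width 2.

Checking the three conditions: (i) the bags cover all of {0, 1, 2, 3, 4, 5, 6}; (ii) for each edge, some bag contains both endpoints; (iii) the bags containing any fixed vertex form a subtree. All hold, so the decomposition is valid with width 3 − 1 = 2.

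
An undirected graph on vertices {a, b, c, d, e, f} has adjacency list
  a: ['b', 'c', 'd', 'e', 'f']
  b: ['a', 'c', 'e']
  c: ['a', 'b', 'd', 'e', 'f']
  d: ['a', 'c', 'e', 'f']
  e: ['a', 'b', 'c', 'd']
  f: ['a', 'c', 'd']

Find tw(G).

3

A width-3 tree decomposition is:
Bags: B1 = {a, c, d, f}  B2 = {a, c, d, e}  B3 = {a, b, c, e}
Tree: B1–B2, B2–B3
Each bag holds 4 vertices, so the decomposition has width 3, which upper-bounds the treewidth. For the lower bound, the 4 vertices {a, c, d, e} are pairwise adjacent, and any tree decomposition puts a clique entirely inside one bag — forcing width ≥ 3. Combining the bounds, tw(G) = 3.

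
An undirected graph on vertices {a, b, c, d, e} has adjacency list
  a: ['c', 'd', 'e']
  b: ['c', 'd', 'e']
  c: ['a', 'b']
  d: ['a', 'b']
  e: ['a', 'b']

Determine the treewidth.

A width-2 tree decomposition is:
Bags: B1 = {a, b, d}  B2 = {a, b, c}  B3 = {a, b, e}
Tree: B1–B2, B2–B3
The largest bag has 3 vertices, giving width 2; this decomposition certifies tw(G) ≤ 2. The edges d–a–c–b–d form a cycle, so G is not a tree and its treewidth is at least 2. Combining the bounds, tw(G) = 2.

2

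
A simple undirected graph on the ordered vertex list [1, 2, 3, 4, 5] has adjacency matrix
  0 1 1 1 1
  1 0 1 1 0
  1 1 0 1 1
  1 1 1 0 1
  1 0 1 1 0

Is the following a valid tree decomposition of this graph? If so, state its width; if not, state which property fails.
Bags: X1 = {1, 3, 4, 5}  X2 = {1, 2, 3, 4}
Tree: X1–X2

Yes; width 3.

Checking the three conditions: (i) the bags cover all of {1, 2, 3, 4, 5}; (ii) for each edge, some bag contains both endpoints; (iii) the bags containing any fixed vertex form a subtree. All hold, so the decomposition is valid with width 4 − 1 = 3.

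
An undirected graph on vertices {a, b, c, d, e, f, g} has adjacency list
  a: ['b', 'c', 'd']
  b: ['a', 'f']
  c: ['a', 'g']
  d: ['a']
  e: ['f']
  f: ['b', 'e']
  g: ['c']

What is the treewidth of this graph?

1

A width-1 tree decomposition is:
Bags: B1 = {a, c}  B2 = {c, g}  B3 = {a, d}  B4 = {a, b}  B5 = {b, f}  B6 = {e, f}
Tree: B1–B2, B1–B3, B1–B4, B4–B5, B5–B6
Every bag has size at most 2, so the width is 2 − 1 = 1 and tw(G) ≤ 1. G has an edge, so its treewidth is at least 1. Combining the bounds, tw(G) = 1.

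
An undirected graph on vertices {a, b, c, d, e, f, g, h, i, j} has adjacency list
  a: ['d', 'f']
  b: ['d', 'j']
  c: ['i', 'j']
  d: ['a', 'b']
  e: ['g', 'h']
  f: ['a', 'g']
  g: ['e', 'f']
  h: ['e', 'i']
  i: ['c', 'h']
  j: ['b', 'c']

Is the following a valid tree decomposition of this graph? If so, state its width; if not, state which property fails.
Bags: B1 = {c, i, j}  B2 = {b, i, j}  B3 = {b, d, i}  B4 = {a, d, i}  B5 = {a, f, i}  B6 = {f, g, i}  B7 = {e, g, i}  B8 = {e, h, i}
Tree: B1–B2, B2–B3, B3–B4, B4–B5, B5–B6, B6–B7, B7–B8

Yes; width 2.

Every vertex of G appears in some bag (union = {a, b, c, d, e, f, g, h, i, j}); every edge is covered by a bag; and for each vertex v the set of bags containing v is connected in the bag tree. The decomposition is therefore valid. The largest bag has 3 vertices, so the width is 2.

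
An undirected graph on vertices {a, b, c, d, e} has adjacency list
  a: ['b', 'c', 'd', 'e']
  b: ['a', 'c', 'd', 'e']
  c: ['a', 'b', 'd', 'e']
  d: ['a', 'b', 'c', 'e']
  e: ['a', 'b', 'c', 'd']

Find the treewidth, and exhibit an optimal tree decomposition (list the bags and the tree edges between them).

With just one bag of size 5, the width is 5 − 1 = 4, so tw(G) ≤ 4. Conversely, {a, b, c, d, e} is a clique of size 5, and the vertices of any clique must share a bag in every tree decomposition; so some bag has ≥ 5 vertices and tw(G) ≥ 4. The upper and lower bounds meet at 4, so that is the treewidth.

Treewidth 4.
One optimal decomposition is:
Bags: B1 = {a, b, c, d, e}
Tree: (single bag)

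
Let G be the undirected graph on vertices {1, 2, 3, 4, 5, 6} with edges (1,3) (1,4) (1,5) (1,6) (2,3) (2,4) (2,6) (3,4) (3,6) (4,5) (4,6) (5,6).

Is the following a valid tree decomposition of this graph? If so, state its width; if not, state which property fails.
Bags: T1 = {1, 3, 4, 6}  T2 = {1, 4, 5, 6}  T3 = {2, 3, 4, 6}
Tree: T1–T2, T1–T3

Vertex coverage: the bags together contain {1, 2, 3, 4, 5, 6}, the full vertex set. Edge coverage: each edge of G has both endpoints in at least one bag. Running intersection: for every vertex, the bags containing it form a connected subtree. All three properties hold, so this is a valid tree decomposition of width max|bag| − 1 = 3, and hence tw(G) ≤ 3.

Yes; width 3.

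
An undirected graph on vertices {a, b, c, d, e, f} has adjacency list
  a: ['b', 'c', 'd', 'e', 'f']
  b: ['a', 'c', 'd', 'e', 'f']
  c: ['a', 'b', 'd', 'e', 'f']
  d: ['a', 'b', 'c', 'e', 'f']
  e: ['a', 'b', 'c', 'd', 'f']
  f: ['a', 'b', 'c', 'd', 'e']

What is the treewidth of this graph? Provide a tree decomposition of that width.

Treewidth 5.
One such decomposition:
Bags: B1 = {a, b, c, d, e, f}
Tree: (single bag)

A single bag containing all 6 vertices is trivially a valid decomposition of width 5. For the lower bound, the 6 vertices {a, b, c, d, e, f} are pairwise adjacent, and any tree decomposition puts a clique entirely inside one bag — forcing width ≥ 5. Hence tw(G) = 5 exactly.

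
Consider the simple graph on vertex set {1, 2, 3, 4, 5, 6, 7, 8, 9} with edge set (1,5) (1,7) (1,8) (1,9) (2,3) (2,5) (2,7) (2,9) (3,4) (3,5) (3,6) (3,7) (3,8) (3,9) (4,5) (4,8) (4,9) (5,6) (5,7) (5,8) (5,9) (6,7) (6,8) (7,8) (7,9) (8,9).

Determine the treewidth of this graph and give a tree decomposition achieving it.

Treewidth 4.
One such decomposition:
Bags: B1 = {3, 5, 7, 8, 9}  B2 = {2, 3, 5, 7, 9}  B3 = {3, 5, 6, 7, 8}  B4 = {3, 4, 5, 8, 9}  B5 = {1, 5, 7, 8, 9}
Tree: B1–B2, B1–B3, B1–B4, B1–B5

The largest bag has 5 vertices, giving width 4; this decomposition certifies tw(G) ≤ 4. On the other hand G contains the 5-clique {1, 5, 7, 8, 9}. A clique must lie in a single bag of any decomposition, so no decomposition can have width below 4. Hence tw(G) = 4 exactly.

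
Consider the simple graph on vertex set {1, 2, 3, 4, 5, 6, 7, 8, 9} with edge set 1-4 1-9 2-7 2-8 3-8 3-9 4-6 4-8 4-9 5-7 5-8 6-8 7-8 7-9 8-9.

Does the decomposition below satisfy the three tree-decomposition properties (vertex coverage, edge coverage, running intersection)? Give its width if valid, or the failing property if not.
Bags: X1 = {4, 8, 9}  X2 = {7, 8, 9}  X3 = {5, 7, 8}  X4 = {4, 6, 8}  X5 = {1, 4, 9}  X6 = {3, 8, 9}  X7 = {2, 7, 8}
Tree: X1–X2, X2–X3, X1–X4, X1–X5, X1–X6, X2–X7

Yes; width 2.

Vertex coverage: the bags together contain {1, 2, 3, 4, 5, 6, 7, 8, 9}, the full vertex set. Edge coverage: each edge of G has both endpoints in at least one bag. Running intersection: for every vertex, the bags containing it form a connected subtree. All three properties hold, so this is a valid tree decomposition of width max|bag| − 1 = 2, and hence tw(G) ≤ 2.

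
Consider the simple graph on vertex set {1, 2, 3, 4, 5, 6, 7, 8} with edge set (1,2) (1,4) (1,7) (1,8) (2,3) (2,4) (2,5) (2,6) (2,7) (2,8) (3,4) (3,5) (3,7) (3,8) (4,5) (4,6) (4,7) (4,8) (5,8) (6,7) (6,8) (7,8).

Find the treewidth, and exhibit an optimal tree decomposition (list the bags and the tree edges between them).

Each bag holds 5 vertices, so the decomposition has width 4, which upper-bounds the treewidth. For the lower bound, the 5 vertices {2, 3, 4, 5, 8} are pairwise adjacent, and any tree decomposition puts a clique entirely inside one bag — forcing width ≥ 4. Therefore the treewidth is 4.

Treewidth 4.
One optimal decomposition is:
Bags: B1 = {2, 3, 4, 7, 8}  B2 = {2, 4, 6, 7, 8}  B3 = {2, 3, 4, 5, 8}  B4 = {1, 2, 4, 7, 8}
Tree: B1–B2, B1–B3, B1–B4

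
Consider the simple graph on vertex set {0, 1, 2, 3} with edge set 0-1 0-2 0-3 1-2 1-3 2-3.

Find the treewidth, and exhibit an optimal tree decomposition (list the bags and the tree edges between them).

With just one bag of size 4, the width is 4 − 1 = 3, so tw(G) ≤ 3. For the lower bound, the 4 vertices {0, 1, 2, 3} are pairwise adjacent, and any tree decomposition puts a clique entirely inside one bag — forcing width ≥ 3. Combining the bounds, tw(G) = 3.

Treewidth 3.
Bags: B1 = {0, 1, 2, 3}
Tree: (single bag)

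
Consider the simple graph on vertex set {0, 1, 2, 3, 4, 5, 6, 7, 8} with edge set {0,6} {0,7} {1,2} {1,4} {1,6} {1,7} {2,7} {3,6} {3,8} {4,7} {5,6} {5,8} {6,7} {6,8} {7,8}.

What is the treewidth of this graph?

A width-2 tree decomposition is:
Bags: B1 = {1, 4, 7}  B2 = {1, 6, 7}  B3 = {6, 7, 8}  B4 = {0, 6, 7}  B5 = {1, 2, 7}  B6 = {5, 6, 8}  B7 = {3, 6, 8}
Tree: B1–B2, B2–B3, B3–B4, B2–B5, B3–B6, B6–B7
Each bag holds 3 vertices, so the decomposition has width 2, which upper-bounds the treewidth. For the lower bound, the 3 vertices {1, 2, 7} are pairwise adjacent, and any tree decomposition puts a clique entirely inside one bag — forcing width ≥ 2. Combining the bounds, tw(G) = 2.

2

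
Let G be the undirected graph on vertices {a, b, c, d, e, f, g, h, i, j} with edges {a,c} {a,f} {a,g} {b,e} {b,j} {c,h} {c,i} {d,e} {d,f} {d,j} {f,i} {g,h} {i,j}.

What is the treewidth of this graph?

2

A width-2 tree decomposition is:
Bags: B1 = {b, d, e}  B2 = {b, d, j}  B3 = {d, f, j}  B4 = {f, i, j}  B5 = {a, f, i}  B6 = {a, c, i}  B7 = {a, c, g}  B8 = {c, g, h}
Tree: B1–B2, B2–B3, B3–B4, B4–B5, B5–B6, B6–B7, B7–B8
The largest bag has 3 vertices, giving width 2; this decomposition certifies tw(G) ≤ 2. The edges e–b–j–d–e form a cycle, so G is not a tree and its treewidth is at least 2. Therefore the treewidth is 2.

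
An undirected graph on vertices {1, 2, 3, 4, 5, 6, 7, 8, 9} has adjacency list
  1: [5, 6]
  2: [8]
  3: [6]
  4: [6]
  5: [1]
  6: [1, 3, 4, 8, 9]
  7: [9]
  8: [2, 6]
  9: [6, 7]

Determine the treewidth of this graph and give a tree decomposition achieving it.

Each bag holds 2 vertices, so the decomposition has width 1, which upper-bounds the treewidth. Since G has at least one edge (e.g. 1–6), it is not an edgeless graph, so tw(G) ≥ 1. Hence tw(G) = 1 exactly.

Treewidth 1.
One such decomposition:
Bags: B1 = {1, 6}  B2 = {6, 8}  B3 = {6, 9}  B4 = {7, 9}  B5 = {3, 6}  B6 = {1, 5}  B7 = {2, 8}  B8 = {4, 6}
Tree: B1–B2, B2–B3, B3–B4, B3–B5, B1–B6, B2–B7, B1–B8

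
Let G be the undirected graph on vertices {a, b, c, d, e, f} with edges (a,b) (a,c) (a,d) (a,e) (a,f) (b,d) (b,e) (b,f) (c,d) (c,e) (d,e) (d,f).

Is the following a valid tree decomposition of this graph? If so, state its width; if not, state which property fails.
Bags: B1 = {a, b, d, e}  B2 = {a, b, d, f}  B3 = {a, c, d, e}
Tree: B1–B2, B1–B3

Checking the three conditions: (i) the bags cover all of {a, b, c, d, e, f}; (ii) for each edge, some bag contains both endpoints; (iii) the bags containing any fixed vertex form a subtree. All hold, so the decomposition is valid with width 4 − 1 = 3.

Yes; width 3.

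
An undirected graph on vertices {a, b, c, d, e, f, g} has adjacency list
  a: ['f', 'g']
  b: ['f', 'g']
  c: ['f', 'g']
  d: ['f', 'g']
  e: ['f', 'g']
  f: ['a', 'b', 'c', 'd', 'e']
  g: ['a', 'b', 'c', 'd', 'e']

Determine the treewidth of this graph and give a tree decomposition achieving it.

Treewidth 2.
One optimal decomposition is:
Bags: B1 = {b, f, g}  B2 = {a, f, g}  B3 = {d, f, g}  B4 = {e, f, g}  B5 = {c, f, g}
Tree: B1–B2, B2–B3, B3–B4, B4–B5

Every bag has size at most 3, so the width is 3 − 1 = 2 and tw(G) ≤ 2. The edges f–b–g–a–f form a cycle, so G is not a tree and its treewidth is at least 2. Combining the bounds, tw(G) = 2.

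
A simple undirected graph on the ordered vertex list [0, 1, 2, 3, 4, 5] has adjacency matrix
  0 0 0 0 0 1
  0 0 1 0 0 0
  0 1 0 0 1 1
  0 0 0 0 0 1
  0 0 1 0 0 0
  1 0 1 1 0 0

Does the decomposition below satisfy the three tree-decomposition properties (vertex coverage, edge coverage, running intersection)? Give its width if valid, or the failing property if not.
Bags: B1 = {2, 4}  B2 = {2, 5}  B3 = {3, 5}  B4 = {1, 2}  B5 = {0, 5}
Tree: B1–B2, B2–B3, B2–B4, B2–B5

Every vertex of G appears in some bag (union = {0, 1, 2, 3, 4, 5}); every edge is covered by a bag; and for each vertex v the set of bags containing v is connected in the bag tree. The decomposition is therefore valid. The largest bag has 2 vertices, so the width is 1.

Yes; width 1.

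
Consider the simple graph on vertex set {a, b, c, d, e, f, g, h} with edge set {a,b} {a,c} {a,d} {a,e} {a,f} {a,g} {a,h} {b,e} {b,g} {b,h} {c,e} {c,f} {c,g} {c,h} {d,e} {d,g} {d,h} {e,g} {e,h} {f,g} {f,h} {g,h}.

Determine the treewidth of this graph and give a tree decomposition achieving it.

The largest bag has 5 vertices, giving width 4; this decomposition certifies tw(G) ≤ 4. On the other hand G contains the 5-clique {a, d, e, g, h}. A clique must lie in a single bag of any decomposition, so no decomposition can have width below 4. Therefore the treewidth is 4.

Treewidth 4.
One optimal decomposition is:
Bags: B1 = {a, c, e, g, h}  B2 = {a, b, e, g, h}  B3 = {a, c, f, g, h}  B4 = {a, d, e, g, h}
Tree: B1–B2, B1–B3, B1–B4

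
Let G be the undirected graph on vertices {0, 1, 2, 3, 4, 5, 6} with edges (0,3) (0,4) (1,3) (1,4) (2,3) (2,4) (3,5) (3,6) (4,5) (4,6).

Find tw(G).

2

A width-2 tree decomposition is:
Bags: B1 = {1, 3, 4}  B2 = {3, 4, 6}  B3 = {3, 4, 5}  B4 = {2, 3, 4}  B5 = {0, 3, 4}
Tree: B1–B2, B2–B3, B3–B4, B4–B5
Every bag has size at most 3, so the width is 3 − 1 = 2 and tw(G) ≤ 2. For the lower bound, G contains the cycle 4–1–3–6–4, so G is not a forest; only forests have treewidth ≤ 1, hence tw(G) ≥ 2. The upper and lower bounds meet at 2, so that is the treewidth.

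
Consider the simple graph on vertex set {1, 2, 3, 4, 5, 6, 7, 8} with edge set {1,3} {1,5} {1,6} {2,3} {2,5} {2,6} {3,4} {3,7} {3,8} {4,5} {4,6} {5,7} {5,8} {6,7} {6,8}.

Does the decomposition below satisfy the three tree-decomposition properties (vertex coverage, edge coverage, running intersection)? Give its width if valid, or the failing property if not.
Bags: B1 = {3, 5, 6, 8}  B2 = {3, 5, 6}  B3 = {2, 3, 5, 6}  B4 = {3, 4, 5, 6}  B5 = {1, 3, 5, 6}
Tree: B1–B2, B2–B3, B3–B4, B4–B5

A tree decomposition must satisfy three properties: every vertex lies in some bag; for every edge, both endpoints lie together in some bag; and for every vertex, the bags containing it form a connected subtree. Here vertex 7 appears in no bag, so the decomposition is invalid.

No — vertex 7 appears in no bag.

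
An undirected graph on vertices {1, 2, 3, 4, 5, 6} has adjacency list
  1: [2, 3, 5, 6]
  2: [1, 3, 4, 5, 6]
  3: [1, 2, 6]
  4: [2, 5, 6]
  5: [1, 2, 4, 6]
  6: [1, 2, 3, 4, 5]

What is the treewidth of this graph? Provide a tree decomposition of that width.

Treewidth 3.
One optimal decomposition is:
Bags: B1 = {1, 2, 5, 6}  B2 = {2, 4, 5, 6}  B3 = {1, 2, 3, 6}
Tree: B1–B2, B1–B3

Every bag has size at most 4, so the width is 4 − 1 = 3 and tw(G) ≤ 3. On the other hand G contains the 4-clique {1, 2, 3, 6}. A clique must lie in a single bag of any decomposition, so no decomposition can have width below 3. The upper and lower bounds meet at 3, so that is the treewidth.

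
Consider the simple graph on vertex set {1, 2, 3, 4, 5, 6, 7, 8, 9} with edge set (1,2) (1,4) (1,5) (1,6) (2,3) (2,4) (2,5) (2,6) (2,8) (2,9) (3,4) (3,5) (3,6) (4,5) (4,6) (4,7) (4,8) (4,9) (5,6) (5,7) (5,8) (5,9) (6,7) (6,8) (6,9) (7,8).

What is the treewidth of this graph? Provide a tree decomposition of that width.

Every bag has size at most 5, so the width is 5 − 1 = 4 and tw(G) ≤ 4. On the other hand G contains the 5-clique {2, 4, 5, 6, 8}. A clique must lie in a single bag of any decomposition, so no decomposition can have width below 4. The upper and lower bounds meet at 4, so that is the treewidth.

Treewidth 4.
One such decomposition:
Bags: B1 = {2, 4, 5, 6, 9}  B2 = {1, 2, 4, 5, 6}  B3 = {2, 3, 4, 5, 6}  B4 = {2, 4, 5, 6, 8}  B5 = {4, 5, 6, 7, 8}
Tree: B1–B2, B1–B3, B1–B4, B4–B5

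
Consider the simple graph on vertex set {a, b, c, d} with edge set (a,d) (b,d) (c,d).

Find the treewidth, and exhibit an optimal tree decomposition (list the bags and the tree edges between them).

Each bag holds 2 vertices, so the decomposition has width 1, which upper-bounds the treewidth. Since G has at least one edge (e.g. c–d), it is not an edgeless graph, so tw(G) ≥ 1. Combining the bounds, tw(G) = 1.

Treewidth 1.
One such decomposition:
Bags: B1 = {c, d}  B2 = {a, d}  B3 = {b, d}
Tree: B1–B2, B2–B3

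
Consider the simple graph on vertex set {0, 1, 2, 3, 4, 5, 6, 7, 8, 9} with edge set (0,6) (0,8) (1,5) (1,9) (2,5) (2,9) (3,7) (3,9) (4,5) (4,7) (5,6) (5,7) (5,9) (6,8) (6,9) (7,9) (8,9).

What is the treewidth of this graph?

A width-2 tree decomposition is:
Bags: B1 = {2, 5, 9}  B2 = {5, 6, 9}  B3 = {5, 7, 9}  B4 = {6, 8, 9}  B5 = {1, 5, 9}  B6 = {0, 6, 8}  B7 = {3, 7, 9}  B8 = {4, 5, 7}
Tree: B1–B2, B2–B3, B2–B4, B2–B5, B4–B6, B3–B7, B3–B8
Each bag holds 3 vertices, so the decomposition has width 2, which upper-bounds the treewidth. For the lower bound, the 3 vertices {0, 6, 8} are pairwise adjacent, and any tree decomposition puts a clique entirely inside one bag — forcing width ≥ 2. Therefore the treewidth is 2.

2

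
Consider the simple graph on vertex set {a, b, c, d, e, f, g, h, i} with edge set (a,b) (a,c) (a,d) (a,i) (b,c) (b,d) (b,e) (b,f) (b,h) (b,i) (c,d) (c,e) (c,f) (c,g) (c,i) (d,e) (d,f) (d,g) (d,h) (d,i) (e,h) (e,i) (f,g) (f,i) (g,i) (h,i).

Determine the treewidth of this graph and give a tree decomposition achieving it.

The largest bag has 5 vertices, giving width 4; this decomposition certifies tw(G) ≤ 4. For the lower bound, the 5 vertices {c, d, f, g, i} are pairwise adjacent, and any tree decomposition puts a clique entirely inside one bag — forcing width ≥ 4. Combining the bounds, tw(G) = 4.

Treewidth 4.
One optimal decomposition is:
Bags: B1 = {a, b, c, d, i}  B2 = {b, c, d, e, i}  B3 = {b, c, d, f, i}  B4 = {b, d, e, h, i}  B5 = {c, d, f, g, i}
Tree: B1–B2, B1–B3, B2–B4, B3–B5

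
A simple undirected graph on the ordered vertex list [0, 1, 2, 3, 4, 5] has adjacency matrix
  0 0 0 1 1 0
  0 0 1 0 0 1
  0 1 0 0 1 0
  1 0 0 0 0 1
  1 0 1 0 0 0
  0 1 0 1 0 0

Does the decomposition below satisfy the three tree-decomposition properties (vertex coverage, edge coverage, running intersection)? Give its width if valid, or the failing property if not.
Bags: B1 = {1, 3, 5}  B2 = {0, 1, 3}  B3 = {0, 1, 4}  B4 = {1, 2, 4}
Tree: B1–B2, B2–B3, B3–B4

Vertex coverage: the bags together contain {0, 1, 2, 3, 4, 5}, the full vertex set. Edge coverage: each edge of G has both endpoints in at least one bag. Running intersection: for every vertex, the bags containing it form a connected subtree. All three properties hold, so this is a valid tree decomposition of width max|bag| − 1 = 2, and hence tw(G) ≤ 2.

Yes; width 2.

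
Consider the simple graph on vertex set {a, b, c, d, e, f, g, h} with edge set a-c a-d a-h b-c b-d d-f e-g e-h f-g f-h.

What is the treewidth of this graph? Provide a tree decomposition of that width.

Every bag has size at most 3, so the width is 3 − 1 = 2 and tw(G) ≤ 2. Since g–e–h–f–g is a cycle in G, G is not acyclic. Forests are exactly the graphs of treewidth ≤ 1, so tw(G) ≥ 2. Therefore the treewidth is 2.

Treewidth 2.
Bags: B1 = {e, f, g}  B2 = {e, f, h}  B3 = {d, f, h}  B4 = {a, d, h}  B5 = {a, b, d}  B6 = {a, b, c}
Tree: B1–B2, B2–B3, B3–B4, B4–B5, B5–B6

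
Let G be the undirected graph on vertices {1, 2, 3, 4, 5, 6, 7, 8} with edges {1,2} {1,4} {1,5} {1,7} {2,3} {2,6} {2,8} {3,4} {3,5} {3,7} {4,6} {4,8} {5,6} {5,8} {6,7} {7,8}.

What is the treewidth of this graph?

4

A width-4 tree decomposition is:
Bags: B1 = {1, 3, 6, 7, 8}  B2 = {1, 2, 3, 6, 8}  B3 = {1, 3, 5, 6, 8}  B4 = {1, 3, 4, 6, 8}
Tree: B1–B2, B2–B3, B3–B4
Every bag has size at most 5, so the width is 5 − 1 = 4 and tw(G) ≤ 4. For the lower bound: the 5 vertex sets {1,7}, {2,6}, {5,8}, {3}, {4} are disjoint, each induces a connected subgraph, and every pair is joined by at least one edge of G. Contracting each set to a single vertex therefore yields K_{5} as a minor, and since treewidth is minor-monotone, tw(G) ≥ tw(K_{5}) = 4. Combining the bounds, tw(G) = 4.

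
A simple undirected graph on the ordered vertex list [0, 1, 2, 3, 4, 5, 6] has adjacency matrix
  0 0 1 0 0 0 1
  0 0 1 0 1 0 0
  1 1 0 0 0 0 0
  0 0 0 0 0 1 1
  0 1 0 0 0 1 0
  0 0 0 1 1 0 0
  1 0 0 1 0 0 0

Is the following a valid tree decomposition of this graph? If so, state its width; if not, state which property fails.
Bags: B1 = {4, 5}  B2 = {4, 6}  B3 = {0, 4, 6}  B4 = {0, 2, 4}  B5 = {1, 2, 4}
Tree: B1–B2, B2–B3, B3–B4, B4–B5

No — vertex 3 appears in no bag.

A tree decomposition must satisfy three properties: every vertex lies in some bag; for every edge, both endpoints lie together in some bag; and for every vertex, the bags containing it form a connected subtree. Here vertex 3 appears in no bag, so the decomposition is invalid.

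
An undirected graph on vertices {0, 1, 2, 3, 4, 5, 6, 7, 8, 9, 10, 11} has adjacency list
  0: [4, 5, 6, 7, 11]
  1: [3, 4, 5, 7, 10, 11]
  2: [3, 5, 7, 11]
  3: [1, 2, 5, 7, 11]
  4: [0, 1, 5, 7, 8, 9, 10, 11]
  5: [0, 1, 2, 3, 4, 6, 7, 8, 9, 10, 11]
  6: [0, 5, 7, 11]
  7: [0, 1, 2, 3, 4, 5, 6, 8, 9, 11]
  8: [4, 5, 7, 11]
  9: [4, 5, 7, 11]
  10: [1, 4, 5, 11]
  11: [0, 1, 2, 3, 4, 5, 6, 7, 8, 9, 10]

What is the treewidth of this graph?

A width-4 tree decomposition is:
Bags: B1 = {1, 3, 5, 7, 11}  B2 = {1, 4, 5, 7, 11}  B3 = {4, 5, 7, 8, 11}  B4 = {0, 4, 5, 7, 11}  B5 = {4, 5, 7, 9, 11}  B6 = {1, 4, 5, 10, 11}  B7 = {2, 3, 5, 7, 11}  B8 = {0, 5, 6, 7, 11}
Tree: B1–B2, B2–B3, B2–B4, B3–B5, B2–B6, B1–B7, B4–B8
The largest bag has 5 vertices, giving width 4; this decomposition certifies tw(G) ≤ 4. On the other hand G contains the 5-clique {1, 4, 5, 10, 11}. A clique must lie in a single bag of any decomposition, so no decomposition can have width below 4. Combining the bounds, tw(G) = 4.

4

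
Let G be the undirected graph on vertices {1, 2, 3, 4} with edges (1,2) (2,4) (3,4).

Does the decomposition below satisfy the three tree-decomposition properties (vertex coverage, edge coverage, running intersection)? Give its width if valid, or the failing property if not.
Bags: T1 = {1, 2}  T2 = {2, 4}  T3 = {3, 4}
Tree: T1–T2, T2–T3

Yes; width 1.

Vertex coverage: the bags together contain {1, 2, 3, 4}, the full vertex set. Edge coverage: each edge of G has both endpoints in at least one bag. Running intersection: for every vertex, the bags containing it form a connected subtree. All three properties hold, so this is a valid tree decomposition of width max|bag| − 1 = 1, and hence tw(G) ≤ 1.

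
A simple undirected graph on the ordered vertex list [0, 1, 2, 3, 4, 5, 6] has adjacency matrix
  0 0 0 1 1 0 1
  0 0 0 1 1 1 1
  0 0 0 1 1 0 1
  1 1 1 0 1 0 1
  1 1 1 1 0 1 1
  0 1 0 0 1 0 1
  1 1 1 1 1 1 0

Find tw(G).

A width-3 tree decomposition is:
Bags: B1 = {1, 4, 5, 6}  B2 = {1, 3, 4, 6}  B3 = {0, 3, 4, 6}  B4 = {2, 3, 4, 6}
Tree: B1–B2, B2–B3, B2–B4
Every bag has size at most 4, so the width is 4 − 1 = 3 and tw(G) ≤ 3. On the other hand G contains the 4-clique {0, 3, 4, 6}. A clique must lie in a single bag of any decomposition, so no decomposition can have width below 3. Therefore the treewidth is 3.

3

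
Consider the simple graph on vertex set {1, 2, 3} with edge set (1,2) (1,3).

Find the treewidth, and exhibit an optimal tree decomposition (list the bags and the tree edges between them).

Treewidth 1.
Bags: B1 = {1, 3}  B2 = {1, 2}
Tree: B1–B2

Each bag holds 2 vertices, so the decomposition has width 1, which upper-bounds the treewidth. Since G has at least one edge (e.g. 1–3), it is not an edgeless graph, so tw(G) ≥ 1. Therefore the treewidth is 1.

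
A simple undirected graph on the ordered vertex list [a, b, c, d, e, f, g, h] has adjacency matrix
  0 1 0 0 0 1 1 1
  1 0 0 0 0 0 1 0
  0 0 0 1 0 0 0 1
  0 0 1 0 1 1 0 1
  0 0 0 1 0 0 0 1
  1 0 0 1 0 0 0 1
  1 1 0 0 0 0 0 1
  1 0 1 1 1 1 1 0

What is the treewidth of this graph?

2

A width-2 tree decomposition is:
Bags: B1 = {d, f, h}  B2 = {d, e, h}  B3 = {a, f, h}  B4 = {a, g, h}  B5 = {c, d, h}  B6 = {a, b, g}
Tree: B1–B2, B1–B3, B3–B4, B2–B5, B4–B6
Every bag has size at most 3, so the width is 3 − 1 = 2 and tw(G) ≤ 2. On the other hand G contains the 3-clique {d, e, h}. A clique must lie in a single bag of any decomposition, so no decomposition can have width below 2. Hence tw(G) = 2 exactly.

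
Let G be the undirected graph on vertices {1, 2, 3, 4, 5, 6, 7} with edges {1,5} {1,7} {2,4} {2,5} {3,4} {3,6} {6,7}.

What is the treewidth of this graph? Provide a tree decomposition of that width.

Treewidth 2.
One such decomposition:
Bags: B1 = {2, 3, 4}  B2 = {2, 3, 6}  B3 = {2, 6, 7}  B4 = {1, 2, 7}  B5 = {1, 2, 5}
Tree: B1–B2, B2–B3, B3–B4, B4–B5

Each bag holds 3 vertices, so the decomposition has width 2, which upper-bounds the treewidth. The edges 2–4–3–6–7–1–5–2 form a cycle, so G is not a tree and its treewidth is at least 2. Hence tw(G) = 2 exactly.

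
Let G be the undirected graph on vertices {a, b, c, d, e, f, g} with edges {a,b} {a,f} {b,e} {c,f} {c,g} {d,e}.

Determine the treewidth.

A width-1 tree decomposition is:
Bags: B1 = {d, e}  B2 = {b, e}  B3 = {a, b}  B4 = {a, f}  B5 = {c, f}  B6 = {c, g}
Tree: B1–B2, B2–B3, B3–B4, B4–B5, B5–B6
Each bag holds 2 vertices, so the decomposition has width 1, which upper-bounds the treewidth. Since G has at least one edge (e.g. d–e), it is not an edgeless graph, so tw(G) ≥ 1. Therefore the treewidth is 1.

1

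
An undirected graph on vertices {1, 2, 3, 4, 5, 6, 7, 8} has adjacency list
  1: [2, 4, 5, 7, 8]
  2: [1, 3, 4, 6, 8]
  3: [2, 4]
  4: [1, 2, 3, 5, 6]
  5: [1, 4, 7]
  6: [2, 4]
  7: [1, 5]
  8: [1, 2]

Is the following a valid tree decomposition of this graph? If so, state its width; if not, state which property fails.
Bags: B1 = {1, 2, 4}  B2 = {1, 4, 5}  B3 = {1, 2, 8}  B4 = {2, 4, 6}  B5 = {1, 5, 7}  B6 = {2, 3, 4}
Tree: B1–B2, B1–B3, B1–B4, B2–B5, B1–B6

Yes; width 2.

Vertex coverage: the bags together contain {1, 2, 3, 4, 5, 6, 7, 8}, the full vertex set. Edge coverage: each edge of G has both endpoints in at least one bag. Running intersection: for every vertex, the bags containing it form a connected subtree. All three properties hold, so this is a valid tree decomposition of width max|bag| − 1 = 2, and hence tw(G) ≤ 2.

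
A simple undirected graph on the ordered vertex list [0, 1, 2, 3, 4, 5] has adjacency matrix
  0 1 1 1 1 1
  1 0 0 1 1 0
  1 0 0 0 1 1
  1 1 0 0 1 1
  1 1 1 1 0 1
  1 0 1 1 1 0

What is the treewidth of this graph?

A width-3 tree decomposition is:
Bags: B1 = {0, 3, 4, 5}  B2 = {0, 1, 3, 4}  B3 = {0, 2, 4, 5}
Tree: B1–B2, B1–B3
The largest bag has 4 vertices, giving width 3; this decomposition certifies tw(G) ≤ 3. For the lower bound, the 4 vertices {0, 2, 4, 5} are pairwise adjacent, and any tree decomposition puts a clique entirely inside one bag — forcing width ≥ 3. Combining the bounds, tw(G) = 3.

3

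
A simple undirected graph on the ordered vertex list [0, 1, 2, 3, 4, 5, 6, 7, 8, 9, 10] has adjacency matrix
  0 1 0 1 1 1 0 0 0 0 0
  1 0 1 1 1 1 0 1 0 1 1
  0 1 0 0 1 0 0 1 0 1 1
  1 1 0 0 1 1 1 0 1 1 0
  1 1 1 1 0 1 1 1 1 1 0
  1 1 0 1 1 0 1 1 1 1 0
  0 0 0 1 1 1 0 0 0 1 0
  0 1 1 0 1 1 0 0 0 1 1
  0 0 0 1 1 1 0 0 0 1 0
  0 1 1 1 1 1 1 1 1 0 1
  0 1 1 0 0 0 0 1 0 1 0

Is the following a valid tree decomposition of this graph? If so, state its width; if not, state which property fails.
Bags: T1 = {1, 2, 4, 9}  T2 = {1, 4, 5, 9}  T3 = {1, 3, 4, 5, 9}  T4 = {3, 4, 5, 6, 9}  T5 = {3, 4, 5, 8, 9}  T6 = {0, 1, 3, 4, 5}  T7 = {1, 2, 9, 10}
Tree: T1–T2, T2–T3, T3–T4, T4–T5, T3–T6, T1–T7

A tree decomposition must satisfy three properties: every vertex lies in some bag; for every edge, both endpoints lie together in some bag; and for every vertex, the bags containing it form a connected subtree. Here vertex 7 appears in no bag, so the decomposition is invalid.

No — vertex 7 appears in no bag.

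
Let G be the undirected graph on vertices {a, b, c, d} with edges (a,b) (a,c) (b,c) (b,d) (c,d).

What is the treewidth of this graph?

2

A width-2 tree decomposition is:
Bags: B1 = {b, c, d}  B2 = {a, b, c}
Tree: B1–B2
Each bag holds 3 vertices, so the decomposition has width 2, which upper-bounds the treewidth. On the other hand G contains the 3-clique {b, c, d}. A clique must lie in a single bag of any decomposition, so no decomposition can have width below 2. Therefore the treewidth is 2.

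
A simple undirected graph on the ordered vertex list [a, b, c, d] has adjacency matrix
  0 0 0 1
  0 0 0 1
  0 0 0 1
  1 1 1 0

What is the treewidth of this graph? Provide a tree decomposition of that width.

Treewidth 1.
One such decomposition:
Bags: B1 = {a, d}  B2 = {c, d}  B3 = {b, d}
Tree: B1–B2, B1–B3

Each bag holds 2 vertices, so the decomposition has width 1, which upper-bounds the treewidth. Since G has at least one edge (e.g. a–d), it is not an edgeless graph, so tw(G) ≥ 1. Combining the bounds, tw(G) = 1.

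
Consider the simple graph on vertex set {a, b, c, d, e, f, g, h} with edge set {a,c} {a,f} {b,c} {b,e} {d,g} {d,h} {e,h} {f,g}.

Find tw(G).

A width-2 tree decomposition is:
Bags: B1 = {a, f, g}  B2 = {a, c, g}  B3 = {b, c, g}  B4 = {b, e, g}  B5 = {e, g, h}  B6 = {d, g, h}
Tree: B1–B2, B2–B3, B3–B4, B4–B5, B5–B6
The largest bag has 3 vertices, giving width 2; this decomposition certifies tw(G) ≤ 2. The edges g–f–a–c–b–e–h–d–g form a cycle, so G is not a tree and its treewidth is at least 2. Therefore the treewidth is 2.

2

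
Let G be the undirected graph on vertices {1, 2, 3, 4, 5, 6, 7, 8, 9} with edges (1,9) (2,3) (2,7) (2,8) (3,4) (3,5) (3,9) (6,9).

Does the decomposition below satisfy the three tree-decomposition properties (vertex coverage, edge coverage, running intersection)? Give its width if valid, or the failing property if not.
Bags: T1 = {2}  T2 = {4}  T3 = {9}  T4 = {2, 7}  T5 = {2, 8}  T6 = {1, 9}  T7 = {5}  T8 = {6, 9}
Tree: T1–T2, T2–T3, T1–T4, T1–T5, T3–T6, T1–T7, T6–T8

A tree decomposition must satisfy three properties: every vertex lies in some bag; for every edge, both endpoints lie together in some bag; and for every vertex, the bags containing it form a connected subtree. Here vertex 3 appears in no bag, so the decomposition is invalid.

No — vertex 3 appears in no bag.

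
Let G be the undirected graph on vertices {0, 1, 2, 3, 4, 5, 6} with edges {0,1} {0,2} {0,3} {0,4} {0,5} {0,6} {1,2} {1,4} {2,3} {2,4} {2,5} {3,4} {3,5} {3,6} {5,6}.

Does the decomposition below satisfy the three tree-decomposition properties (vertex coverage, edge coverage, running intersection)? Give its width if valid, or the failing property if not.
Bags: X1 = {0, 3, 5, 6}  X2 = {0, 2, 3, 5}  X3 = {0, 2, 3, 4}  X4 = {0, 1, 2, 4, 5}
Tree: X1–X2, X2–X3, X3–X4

No — bags containing vertex 5 are not connected in the tree.

A tree decomposition must satisfy three properties: every vertex lies in some bag; for every edge, both endpoints lie together in some bag; and for every vertex, the bags containing it form a connected subtree. Here bags containing vertex 5 are not connected in the tree, so the decomposition is invalid.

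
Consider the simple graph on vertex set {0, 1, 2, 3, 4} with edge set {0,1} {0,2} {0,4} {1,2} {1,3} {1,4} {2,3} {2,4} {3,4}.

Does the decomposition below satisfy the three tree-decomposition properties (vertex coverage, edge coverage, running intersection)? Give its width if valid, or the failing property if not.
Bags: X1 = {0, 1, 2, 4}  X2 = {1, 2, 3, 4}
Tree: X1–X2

Yes; width 3.

Checking the three conditions: (i) the bags cover all of {0, 1, 2, 3, 4}; (ii) for each edge, some bag contains both endpoints; (iii) the bags containing any fixed vertex form a subtree. All hold, so the decomposition is valid with width 4 − 1 = 3.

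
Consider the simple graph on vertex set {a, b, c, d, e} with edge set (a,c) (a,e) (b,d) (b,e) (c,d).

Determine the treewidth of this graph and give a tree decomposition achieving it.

Treewidth 2.
One optimal decomposition is:
Bags: B1 = {a, c, d}  B2 = {a, b, d}  B3 = {a, b, e}
Tree: B1–B2, B2–B3

Every bag has size at most 3, so the width is 3 − 1 = 2 and tw(G) ≤ 2. The edges a–c–d–b–e–a form a cycle, so G is not a tree and its treewidth is at least 2. Therefore the treewidth is 2.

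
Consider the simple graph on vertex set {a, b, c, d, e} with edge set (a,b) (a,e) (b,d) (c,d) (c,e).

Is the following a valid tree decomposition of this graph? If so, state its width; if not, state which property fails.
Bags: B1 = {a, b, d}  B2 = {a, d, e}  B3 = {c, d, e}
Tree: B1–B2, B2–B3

Vertex coverage: the bags together contain {a, b, c, d, e}, the full vertex set. Edge coverage: each edge of G has both endpoints in at least one bag. Running intersection: for every vertex, the bags containing it form a connected subtree. All three properties hold, so this is a valid tree decomposition of width max|bag| − 1 = 2, and hence tw(G) ≤ 2.

Yes; width 2.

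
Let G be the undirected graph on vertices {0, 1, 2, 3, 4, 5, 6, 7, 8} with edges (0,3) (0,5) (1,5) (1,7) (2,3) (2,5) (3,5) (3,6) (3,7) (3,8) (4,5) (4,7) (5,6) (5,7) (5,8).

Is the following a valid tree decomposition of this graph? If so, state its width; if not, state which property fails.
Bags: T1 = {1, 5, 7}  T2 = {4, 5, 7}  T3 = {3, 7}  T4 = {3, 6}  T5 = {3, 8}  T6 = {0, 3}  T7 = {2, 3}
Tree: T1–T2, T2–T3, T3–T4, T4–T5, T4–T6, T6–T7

A tree decomposition must satisfy three properties: every vertex lies in some bag; for every edge, both endpoints lie together in some bag; and for every vertex, the bags containing it form a connected subtree. Here edge (5,3) lies in no bag, so the decomposition is invalid.

No — edge (5,3) lies in no bag.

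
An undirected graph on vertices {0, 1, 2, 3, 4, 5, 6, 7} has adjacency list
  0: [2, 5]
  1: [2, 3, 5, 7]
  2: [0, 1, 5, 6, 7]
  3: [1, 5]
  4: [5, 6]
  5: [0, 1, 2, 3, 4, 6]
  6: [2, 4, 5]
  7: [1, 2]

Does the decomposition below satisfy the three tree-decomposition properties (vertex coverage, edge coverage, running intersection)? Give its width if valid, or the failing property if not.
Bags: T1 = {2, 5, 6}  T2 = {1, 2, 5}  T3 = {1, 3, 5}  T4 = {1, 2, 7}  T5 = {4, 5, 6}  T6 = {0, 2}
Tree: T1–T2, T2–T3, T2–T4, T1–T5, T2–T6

A tree decomposition must satisfy three properties: every vertex lies in some bag; for every edge, both endpoints lie together in some bag; and for every vertex, the bags containing it form a connected subtree. Here edge (5,0) lies in no bag, so the decomposition is invalid.

No — edge (5,0) lies in no bag.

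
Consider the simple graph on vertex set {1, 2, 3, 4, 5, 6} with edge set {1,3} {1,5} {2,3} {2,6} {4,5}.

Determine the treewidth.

1

A width-1 tree decomposition is:
Bags: B1 = {4, 5}  B2 = {1, 5}  B3 = {1, 3}  B4 = {2, 3}  B5 = {2, 6}
Tree: B1–B2, B2–B3, B3–B4, B4–B5
The largest bag has 2 vertices, giving width 1; this decomposition certifies tw(G) ≤ 1. G has an edge, so its treewidth is at least 1. Combining the bounds, tw(G) = 1.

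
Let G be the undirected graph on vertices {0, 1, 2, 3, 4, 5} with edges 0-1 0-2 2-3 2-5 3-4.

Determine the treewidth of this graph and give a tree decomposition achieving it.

Treewidth 1.
One optimal decomposition is:
Bags: B1 = {2, 3}  B2 = {0, 2}  B3 = {2, 5}  B4 = {0, 1}  B5 = {3, 4}
Tree: B1–B2, B1–B3, B2–B4, B1–B5

Each bag holds 2 vertices, so the decomposition has width 1, which upper-bounds the treewidth. G has an edge, so its treewidth is at least 1. The upper and lower bounds meet at 1, so that is the treewidth.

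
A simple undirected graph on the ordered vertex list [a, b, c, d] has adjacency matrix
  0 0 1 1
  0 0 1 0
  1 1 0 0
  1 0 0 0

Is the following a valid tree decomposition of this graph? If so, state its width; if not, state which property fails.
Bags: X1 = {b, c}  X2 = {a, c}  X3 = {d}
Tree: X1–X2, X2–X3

A tree decomposition must satisfy three properties: every vertex lies in some bag; for every edge, both endpoints lie together in some bag; and for every vertex, the bags containing it form a connected subtree. Here edge (a,d) lies in no bag, so the decomposition is invalid.

No — edge (a,d) lies in no bag.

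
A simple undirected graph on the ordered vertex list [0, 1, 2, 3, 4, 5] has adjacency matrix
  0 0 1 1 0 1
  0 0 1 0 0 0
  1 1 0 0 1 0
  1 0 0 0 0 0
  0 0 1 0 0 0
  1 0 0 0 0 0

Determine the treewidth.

1

A width-1 tree decomposition is:
Bags: B1 = {0, 2}  B2 = {2, 4}  B3 = {1, 2}  B4 = {0, 5}  B5 = {0, 3}
Tree: B1–B2, B1–B3, B1–B4, B1–B5
Every bag has size at most 2, so the width is 2 − 1 = 1 and tw(G) ≤ 1. G has an edge, so its treewidth is at least 1. Combining the bounds, tw(G) = 1.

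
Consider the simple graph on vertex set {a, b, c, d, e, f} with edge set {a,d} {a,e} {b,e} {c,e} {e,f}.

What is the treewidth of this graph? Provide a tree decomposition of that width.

Each bag holds 2 vertices, so the decomposition has width 1, which upper-bounds the treewidth. Any graph with an edge has treewidth ≥ 1, and G has the edge d–a. Therefore the treewidth is 1.

Treewidth 1.
One optimal decomposition is:
Bags: B1 = {a, d}  B2 = {a, e}  B3 = {c, e}  B4 = {b, e}  B5 = {e, f}
Tree: B1–B2, B2–B3, B2–B4, B2–B5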